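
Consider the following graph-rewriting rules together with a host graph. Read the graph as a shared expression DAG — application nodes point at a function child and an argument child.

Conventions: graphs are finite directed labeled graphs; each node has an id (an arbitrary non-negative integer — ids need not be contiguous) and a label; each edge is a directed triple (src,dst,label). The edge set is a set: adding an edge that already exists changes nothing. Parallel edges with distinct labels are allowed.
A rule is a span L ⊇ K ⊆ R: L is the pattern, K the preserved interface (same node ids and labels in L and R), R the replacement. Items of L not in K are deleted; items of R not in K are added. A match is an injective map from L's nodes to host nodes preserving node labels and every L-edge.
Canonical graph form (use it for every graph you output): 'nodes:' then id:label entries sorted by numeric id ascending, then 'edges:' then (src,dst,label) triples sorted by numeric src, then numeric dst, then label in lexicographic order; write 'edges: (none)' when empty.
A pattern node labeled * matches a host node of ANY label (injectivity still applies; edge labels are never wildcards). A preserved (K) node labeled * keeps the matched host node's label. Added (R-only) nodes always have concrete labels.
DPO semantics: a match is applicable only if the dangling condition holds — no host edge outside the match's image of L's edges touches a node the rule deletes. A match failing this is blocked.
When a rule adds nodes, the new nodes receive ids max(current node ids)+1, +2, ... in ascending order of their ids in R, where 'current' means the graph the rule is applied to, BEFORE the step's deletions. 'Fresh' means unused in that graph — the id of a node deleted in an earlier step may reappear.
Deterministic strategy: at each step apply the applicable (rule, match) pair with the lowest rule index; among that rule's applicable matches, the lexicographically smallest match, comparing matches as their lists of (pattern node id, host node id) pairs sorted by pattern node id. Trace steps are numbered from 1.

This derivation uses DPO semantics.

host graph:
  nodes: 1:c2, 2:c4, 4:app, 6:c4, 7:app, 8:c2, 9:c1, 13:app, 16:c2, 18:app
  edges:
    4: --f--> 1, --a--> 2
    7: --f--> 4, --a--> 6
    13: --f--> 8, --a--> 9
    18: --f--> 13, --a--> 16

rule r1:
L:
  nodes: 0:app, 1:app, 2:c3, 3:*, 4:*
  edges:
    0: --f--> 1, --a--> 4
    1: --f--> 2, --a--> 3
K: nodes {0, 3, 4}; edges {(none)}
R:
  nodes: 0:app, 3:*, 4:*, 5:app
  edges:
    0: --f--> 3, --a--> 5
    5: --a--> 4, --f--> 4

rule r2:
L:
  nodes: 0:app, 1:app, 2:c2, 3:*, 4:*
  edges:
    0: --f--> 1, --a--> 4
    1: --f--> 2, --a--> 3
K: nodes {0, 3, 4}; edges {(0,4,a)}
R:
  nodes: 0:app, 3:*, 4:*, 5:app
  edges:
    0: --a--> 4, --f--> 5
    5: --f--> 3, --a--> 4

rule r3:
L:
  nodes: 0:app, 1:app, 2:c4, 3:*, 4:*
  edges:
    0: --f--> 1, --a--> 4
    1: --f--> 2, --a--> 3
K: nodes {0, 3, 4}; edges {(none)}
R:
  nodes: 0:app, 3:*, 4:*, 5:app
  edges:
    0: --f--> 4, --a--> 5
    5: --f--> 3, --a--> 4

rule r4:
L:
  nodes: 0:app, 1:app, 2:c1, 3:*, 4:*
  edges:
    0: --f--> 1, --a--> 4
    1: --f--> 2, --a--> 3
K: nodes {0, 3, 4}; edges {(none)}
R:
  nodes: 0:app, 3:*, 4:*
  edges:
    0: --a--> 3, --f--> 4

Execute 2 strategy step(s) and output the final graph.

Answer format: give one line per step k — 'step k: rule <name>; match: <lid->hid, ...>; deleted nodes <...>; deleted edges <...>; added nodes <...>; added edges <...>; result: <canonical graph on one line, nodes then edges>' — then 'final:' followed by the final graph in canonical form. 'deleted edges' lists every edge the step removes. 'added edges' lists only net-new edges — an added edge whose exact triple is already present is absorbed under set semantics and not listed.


step 1: rule r2; match: 0->7, 1->4, 2->1, 3->2, 4->6; deleted nodes 1, 4; deleted edges (4,1,f); (4,2,a); (7,4,f); added nodes 19; added edges (7,19,f); (19,2,f); (19,6,a); result: nodes: 2:c4, 6:c4, 7:app, 8:c2, 9:c1, 13:app, 16:c2, 18:app, 19:app edges: (7,6,a); (7,19,f); (13,8,f); (13,9,a); (18,13,f); (18,16,a); (19,2,f); (19,6,a)
step 2: rule r2; match: 0->18, 1->13, 2->8, 3->9, 4->16; deleted nodes 8, 13; deleted edges (13,8,f); (13,9,a); (18,13,f); added nodes 20; added edges (18,20,f); (20,9,f); (20,16,a); result: nodes: 2:c4, 6:c4, 7:app, 9:c1, 16:c2, 18:app, 19:app, 20:app edges: (7,6,a); (7,19,f); (18,16,a); (18,20,f); (19,2,f); (19,6,a); (20,9,f); (20,16,a)
final:
nodes: 2:c4, 6:c4, 7:app, 9:c1, 16:c2, 18:app, 19:app, 20:app
edges: (7,6,a); (7,19,f); (18,16,a); (18,20,f); (19,2,f); (19,6,a); (20,9,f); (20,16,a)


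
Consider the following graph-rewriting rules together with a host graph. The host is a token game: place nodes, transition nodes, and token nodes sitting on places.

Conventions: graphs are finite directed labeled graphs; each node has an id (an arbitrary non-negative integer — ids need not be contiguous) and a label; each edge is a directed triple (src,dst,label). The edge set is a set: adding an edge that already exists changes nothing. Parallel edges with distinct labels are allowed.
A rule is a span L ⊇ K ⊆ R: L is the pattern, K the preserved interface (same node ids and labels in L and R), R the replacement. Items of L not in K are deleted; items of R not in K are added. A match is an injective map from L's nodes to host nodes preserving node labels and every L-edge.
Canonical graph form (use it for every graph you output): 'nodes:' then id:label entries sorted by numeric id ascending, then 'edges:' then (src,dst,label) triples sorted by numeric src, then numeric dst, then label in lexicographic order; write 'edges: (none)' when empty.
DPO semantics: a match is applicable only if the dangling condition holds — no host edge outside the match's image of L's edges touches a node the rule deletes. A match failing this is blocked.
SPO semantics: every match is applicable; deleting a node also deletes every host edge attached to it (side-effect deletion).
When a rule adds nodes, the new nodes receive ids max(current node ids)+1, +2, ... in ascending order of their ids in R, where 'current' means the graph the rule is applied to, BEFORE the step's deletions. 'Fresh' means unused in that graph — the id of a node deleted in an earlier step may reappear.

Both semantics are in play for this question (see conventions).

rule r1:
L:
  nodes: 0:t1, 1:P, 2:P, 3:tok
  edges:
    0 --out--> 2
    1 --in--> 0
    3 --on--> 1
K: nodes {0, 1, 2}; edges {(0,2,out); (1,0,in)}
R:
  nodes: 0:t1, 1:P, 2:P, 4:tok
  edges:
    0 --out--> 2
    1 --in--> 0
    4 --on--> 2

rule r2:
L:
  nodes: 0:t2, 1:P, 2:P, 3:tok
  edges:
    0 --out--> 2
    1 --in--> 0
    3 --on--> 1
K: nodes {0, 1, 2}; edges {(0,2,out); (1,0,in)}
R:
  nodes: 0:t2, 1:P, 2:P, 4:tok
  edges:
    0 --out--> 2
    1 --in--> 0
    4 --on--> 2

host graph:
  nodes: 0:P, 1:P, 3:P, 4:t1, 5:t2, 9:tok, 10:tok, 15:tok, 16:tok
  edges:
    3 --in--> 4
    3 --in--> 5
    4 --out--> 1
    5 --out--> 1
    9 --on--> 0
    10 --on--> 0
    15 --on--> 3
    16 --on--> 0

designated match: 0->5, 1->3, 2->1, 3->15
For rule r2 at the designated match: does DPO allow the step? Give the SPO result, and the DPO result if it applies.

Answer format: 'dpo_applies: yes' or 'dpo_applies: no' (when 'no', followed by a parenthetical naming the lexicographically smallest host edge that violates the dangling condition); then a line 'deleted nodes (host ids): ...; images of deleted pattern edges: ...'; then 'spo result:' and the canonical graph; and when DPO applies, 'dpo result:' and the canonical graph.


dpo_applies: yes
deleted nodes (host ids): 15; images of deleted pattern edges: (15,3,on)
spo result:
nodes: 0:P, 1:P, 3:P, 4:t1, 5:t2, 9:tok, 10:tok, 16:tok, 17:tok
edges: (3,4,in); (3,5,in); (4,1,out); (5,1,out); (9,0,on); (10,0,on); (16,0,on); (17,1,on)
dpo result:
nodes: 0:P, 1:P, 3:P, 4:t1, 5:t2, 9:tok, 10:tok, 16:tok, 17:tok
edges: (3,4,in); (3,5,in); (4,1,out); (5,1,out); (9,0,on); (10,0,on); (16,0,on); (17,1,on)


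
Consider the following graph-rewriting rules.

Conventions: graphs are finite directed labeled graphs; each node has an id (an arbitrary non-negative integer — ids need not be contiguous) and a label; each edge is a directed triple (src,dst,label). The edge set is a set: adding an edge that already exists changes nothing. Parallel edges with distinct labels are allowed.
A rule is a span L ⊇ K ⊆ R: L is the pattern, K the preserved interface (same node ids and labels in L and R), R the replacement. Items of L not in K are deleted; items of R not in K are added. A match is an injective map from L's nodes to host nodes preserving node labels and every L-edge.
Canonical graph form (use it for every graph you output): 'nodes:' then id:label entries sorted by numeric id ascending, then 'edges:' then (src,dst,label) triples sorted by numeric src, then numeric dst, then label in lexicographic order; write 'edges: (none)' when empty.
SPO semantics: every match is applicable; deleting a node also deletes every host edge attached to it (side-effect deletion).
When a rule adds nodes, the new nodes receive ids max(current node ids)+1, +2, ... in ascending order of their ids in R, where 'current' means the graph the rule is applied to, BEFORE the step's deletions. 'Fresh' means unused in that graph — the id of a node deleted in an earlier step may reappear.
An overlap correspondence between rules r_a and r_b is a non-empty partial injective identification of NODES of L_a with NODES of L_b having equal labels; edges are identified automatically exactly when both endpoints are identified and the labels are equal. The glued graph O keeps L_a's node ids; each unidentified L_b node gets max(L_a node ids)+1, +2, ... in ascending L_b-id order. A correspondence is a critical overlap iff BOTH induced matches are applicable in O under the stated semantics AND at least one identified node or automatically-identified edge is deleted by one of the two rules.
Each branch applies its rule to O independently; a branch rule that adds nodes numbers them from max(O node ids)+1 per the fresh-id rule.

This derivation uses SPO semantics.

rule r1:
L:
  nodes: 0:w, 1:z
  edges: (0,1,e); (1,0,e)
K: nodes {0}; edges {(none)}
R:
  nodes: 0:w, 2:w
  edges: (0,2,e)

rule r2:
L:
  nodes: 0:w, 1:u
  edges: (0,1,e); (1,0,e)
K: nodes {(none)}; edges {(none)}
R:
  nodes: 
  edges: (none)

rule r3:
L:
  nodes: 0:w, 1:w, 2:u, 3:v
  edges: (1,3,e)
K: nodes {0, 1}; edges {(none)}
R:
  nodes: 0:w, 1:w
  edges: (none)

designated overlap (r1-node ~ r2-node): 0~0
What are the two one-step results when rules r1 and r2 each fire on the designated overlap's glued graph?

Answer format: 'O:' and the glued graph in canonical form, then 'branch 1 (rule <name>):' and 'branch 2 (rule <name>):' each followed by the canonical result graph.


O:
nodes: 0:w, 1:z, 2:u
edges: (0,1,e); (0,2,e); (1,0,e); (2,0,e)
branch 1 (rule r1):
nodes: 0:w, 2:u, 3:w
edges: (0,2,e); (0,3,e); (2,0,e)
branch 2 (rule r2):
nodes: 1:z
edges: (none)


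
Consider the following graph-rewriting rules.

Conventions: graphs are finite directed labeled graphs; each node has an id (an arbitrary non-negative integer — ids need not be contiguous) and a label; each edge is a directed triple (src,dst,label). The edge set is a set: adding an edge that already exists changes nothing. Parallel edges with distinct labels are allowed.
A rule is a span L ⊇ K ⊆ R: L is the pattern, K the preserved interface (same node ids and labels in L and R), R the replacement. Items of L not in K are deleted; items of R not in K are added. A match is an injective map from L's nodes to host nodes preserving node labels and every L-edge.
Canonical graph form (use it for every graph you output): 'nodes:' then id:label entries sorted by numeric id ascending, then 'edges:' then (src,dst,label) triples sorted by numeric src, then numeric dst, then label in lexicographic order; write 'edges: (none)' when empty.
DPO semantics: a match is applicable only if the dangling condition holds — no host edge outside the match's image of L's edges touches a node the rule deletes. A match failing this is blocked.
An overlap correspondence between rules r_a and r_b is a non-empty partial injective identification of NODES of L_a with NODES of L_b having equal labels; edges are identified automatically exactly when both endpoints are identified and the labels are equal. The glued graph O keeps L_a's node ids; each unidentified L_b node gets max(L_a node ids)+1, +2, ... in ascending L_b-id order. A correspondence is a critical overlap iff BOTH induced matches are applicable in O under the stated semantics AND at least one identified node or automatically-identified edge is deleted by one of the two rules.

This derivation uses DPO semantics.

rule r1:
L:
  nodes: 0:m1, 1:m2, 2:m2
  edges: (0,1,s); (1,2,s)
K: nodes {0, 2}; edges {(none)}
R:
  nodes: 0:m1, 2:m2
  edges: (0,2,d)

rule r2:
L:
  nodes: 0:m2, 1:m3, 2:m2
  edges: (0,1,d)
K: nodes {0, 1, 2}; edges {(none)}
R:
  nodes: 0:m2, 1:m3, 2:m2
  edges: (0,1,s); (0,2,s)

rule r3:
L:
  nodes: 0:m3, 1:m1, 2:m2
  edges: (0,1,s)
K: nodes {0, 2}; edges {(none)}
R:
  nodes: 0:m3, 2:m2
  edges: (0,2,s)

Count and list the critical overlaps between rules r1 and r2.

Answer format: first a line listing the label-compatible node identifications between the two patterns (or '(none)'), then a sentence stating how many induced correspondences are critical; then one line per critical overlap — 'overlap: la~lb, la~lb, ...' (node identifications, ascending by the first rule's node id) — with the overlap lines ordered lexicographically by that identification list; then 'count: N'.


label-compatible node identifications between L(r1) and L(r2): 1~0, 1~2, 2~0, 2~2
2 of the induced correspondences are critical overlaps of r1 and r2.
overlap: 1~2
overlap: 1~2, 2~0
count: 2


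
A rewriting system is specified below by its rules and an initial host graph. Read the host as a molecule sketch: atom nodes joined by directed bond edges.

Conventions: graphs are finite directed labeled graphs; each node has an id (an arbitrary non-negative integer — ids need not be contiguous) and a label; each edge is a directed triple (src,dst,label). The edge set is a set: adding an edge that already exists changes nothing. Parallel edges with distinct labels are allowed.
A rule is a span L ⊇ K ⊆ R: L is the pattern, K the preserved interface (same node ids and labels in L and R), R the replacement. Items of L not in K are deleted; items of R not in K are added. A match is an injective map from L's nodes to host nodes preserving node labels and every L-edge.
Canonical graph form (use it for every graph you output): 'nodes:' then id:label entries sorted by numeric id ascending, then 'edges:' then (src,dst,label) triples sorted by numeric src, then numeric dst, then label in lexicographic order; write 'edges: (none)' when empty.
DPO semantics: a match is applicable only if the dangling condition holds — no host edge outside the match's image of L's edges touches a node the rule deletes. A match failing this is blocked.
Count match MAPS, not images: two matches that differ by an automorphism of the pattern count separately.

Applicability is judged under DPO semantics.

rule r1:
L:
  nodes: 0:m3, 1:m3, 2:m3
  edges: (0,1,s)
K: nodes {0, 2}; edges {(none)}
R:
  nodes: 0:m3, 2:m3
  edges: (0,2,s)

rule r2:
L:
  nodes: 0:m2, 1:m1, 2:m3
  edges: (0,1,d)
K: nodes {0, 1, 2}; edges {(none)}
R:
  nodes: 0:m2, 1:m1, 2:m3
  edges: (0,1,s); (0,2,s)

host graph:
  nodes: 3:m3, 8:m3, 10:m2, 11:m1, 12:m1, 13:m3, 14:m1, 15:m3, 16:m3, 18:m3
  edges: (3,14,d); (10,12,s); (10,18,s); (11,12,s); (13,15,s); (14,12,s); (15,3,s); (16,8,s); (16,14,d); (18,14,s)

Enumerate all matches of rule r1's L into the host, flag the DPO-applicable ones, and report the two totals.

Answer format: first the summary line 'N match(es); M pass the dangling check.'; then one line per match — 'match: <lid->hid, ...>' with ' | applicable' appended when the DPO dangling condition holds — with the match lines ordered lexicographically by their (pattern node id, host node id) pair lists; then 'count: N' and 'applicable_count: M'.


12 match(es); 4 pass the dangling check.
match: 0->13, 1->15, 2->3
match: 0->13, 1->15, 2->8
match: 0->13, 1->15, 2->16
match: 0->13, 1->15, 2->18
match: 0->15, 1->3, 2->8
match: 0->15, 1->3, 2->13
match: 0->15, 1->3, 2->16
match: 0->15, 1->3, 2->18
match: 0->16, 1->8, 2->3 | applicable
match: 0->16, 1->8, 2->13 | applicable
match: 0->16, 1->8, 2->15 | applicable
match: 0->16, 1->8, 2->18 | applicable
count: 12
applicable_count: 4


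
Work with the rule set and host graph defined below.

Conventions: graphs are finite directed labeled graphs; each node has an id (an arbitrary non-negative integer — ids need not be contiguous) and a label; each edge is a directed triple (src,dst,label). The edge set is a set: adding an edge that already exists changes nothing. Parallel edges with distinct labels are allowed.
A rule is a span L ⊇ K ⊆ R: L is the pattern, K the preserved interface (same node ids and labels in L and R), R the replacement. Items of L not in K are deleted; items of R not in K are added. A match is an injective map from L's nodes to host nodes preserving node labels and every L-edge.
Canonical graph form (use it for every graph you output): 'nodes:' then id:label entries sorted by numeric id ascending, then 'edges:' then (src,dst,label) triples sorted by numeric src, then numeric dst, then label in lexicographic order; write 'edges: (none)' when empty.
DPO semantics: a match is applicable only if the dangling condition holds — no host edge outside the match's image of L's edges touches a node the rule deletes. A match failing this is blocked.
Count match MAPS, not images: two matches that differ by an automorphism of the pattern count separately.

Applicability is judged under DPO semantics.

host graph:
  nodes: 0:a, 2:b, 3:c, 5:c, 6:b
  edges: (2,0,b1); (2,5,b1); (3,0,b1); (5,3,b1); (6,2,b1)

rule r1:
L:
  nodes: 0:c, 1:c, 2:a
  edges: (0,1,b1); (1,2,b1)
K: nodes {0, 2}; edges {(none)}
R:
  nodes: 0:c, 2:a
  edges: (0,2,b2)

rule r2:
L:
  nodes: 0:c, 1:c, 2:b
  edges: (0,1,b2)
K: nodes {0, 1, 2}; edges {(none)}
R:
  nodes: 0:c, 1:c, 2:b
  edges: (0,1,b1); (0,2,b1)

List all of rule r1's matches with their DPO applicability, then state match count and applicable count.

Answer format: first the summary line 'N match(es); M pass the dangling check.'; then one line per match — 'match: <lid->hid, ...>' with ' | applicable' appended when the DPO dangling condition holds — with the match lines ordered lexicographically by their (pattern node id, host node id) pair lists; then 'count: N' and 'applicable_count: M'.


1 match(es); 1 pass the dangling check.
match: 0->5, 1->3, 2->0 | applicable
count: 1
applicable_count: 1


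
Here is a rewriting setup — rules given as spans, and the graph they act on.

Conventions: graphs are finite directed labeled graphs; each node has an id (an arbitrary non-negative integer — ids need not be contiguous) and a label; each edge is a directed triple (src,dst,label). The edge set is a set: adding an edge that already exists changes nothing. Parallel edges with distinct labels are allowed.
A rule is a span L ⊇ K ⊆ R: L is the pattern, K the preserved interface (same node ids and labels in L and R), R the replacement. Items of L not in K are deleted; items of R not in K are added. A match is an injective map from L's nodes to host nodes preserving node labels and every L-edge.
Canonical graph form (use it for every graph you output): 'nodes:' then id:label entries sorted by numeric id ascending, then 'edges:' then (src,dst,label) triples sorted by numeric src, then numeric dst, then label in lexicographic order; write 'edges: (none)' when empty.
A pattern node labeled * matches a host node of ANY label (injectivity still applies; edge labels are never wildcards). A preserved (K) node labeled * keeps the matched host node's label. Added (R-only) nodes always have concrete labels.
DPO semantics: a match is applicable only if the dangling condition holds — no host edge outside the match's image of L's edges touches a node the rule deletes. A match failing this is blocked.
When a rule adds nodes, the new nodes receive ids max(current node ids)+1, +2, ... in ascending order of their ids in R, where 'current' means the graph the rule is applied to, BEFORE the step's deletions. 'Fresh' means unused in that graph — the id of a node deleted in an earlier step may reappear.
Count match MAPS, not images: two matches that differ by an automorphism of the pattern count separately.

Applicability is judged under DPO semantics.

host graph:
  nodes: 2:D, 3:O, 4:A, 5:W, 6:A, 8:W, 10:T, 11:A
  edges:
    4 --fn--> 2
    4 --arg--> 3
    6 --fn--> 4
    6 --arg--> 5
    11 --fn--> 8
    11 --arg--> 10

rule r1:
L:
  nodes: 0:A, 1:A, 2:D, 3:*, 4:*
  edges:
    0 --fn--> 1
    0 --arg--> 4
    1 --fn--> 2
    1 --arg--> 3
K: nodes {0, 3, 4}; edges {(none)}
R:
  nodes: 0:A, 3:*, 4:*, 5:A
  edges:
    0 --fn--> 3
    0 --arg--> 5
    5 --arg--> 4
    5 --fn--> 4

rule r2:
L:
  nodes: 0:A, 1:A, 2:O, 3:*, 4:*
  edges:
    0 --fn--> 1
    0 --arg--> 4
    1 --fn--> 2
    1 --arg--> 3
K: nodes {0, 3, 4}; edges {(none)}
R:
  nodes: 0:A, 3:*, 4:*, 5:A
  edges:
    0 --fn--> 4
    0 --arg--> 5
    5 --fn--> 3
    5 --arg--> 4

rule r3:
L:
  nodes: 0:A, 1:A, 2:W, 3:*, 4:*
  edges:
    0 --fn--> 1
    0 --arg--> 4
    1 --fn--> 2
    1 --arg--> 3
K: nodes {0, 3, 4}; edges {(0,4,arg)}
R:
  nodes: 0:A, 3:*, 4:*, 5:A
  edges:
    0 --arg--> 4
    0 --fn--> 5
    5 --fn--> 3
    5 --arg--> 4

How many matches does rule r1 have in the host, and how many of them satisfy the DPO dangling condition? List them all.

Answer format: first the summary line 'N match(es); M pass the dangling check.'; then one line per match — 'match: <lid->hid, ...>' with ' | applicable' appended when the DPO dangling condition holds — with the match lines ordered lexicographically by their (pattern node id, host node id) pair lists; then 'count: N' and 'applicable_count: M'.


1 match(es); 1 pass the dangling check.
match: 0->6, 1->4, 2->2, 3->3, 4->5 | applicable
count: 1
applicable_count: 1


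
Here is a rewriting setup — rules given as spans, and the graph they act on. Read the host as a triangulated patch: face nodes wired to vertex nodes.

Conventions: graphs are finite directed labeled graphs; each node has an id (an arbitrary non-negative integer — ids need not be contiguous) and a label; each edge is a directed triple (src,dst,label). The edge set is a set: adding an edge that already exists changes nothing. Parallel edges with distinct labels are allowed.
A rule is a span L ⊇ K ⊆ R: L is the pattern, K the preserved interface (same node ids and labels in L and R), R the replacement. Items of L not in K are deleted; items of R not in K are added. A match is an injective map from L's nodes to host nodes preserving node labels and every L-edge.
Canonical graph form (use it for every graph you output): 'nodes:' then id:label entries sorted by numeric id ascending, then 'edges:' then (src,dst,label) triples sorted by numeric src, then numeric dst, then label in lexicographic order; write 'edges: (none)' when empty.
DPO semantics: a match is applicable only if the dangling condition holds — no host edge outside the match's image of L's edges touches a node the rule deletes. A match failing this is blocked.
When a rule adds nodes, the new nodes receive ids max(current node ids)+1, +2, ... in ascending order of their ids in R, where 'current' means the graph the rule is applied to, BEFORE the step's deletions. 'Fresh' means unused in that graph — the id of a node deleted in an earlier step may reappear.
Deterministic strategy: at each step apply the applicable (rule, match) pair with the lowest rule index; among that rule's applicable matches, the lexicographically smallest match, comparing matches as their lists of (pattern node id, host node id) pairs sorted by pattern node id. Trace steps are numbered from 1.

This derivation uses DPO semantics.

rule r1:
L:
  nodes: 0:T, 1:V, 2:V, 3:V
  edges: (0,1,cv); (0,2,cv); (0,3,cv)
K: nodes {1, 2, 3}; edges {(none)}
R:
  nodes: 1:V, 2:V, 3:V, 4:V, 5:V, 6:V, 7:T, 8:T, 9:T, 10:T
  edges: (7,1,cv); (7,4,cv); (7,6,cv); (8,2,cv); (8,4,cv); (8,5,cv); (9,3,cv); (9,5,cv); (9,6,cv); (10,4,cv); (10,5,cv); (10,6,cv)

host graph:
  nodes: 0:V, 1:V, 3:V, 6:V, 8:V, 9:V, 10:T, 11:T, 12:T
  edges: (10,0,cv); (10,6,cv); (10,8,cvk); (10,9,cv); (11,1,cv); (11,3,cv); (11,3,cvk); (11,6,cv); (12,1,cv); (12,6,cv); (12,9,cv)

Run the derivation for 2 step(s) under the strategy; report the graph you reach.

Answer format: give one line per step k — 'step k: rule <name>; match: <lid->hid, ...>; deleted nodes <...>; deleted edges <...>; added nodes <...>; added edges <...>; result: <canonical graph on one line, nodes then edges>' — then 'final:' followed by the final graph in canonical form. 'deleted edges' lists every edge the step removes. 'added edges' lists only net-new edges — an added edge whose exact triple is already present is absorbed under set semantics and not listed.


step 1: rule r1; match: 0->12, 1->1, 2->6, 3->9; deleted nodes 12; deleted edges (12,1,cv); (12,6,cv); (12,9,cv); added nodes 13, 14, 15, 16, 17, 18, 19; added edges (16,1,cv); (16,13,cv); (16,15,cv); (17,6,cv); (17,13,cv); (17,14,cv); (18,9,cv); (18,14,cv); (18,15,cv); (19,13,cv); (19,14,cv); (19,15,cv); result: nodes: 0:V, 1:V, 3:V, 6:V, 8:V, 9:V, 10:T, 11:T, 13:V, 14:V, 15:V, 16:T, 17:T, 18:T, 19:T edges: (10,0,cv); (10,6,cv); (10,8,cvk); (10,9,cv); (11,1,cv); (11,3,cv); (11,3,cvk); (11,6,cv); (16,1,cv); (16,13,cv); (16,15,cv); (17,6,cv); (17,13,cv); (17,14,cv); (18,9,cv); (18,14,cv); (18,15,cv); (19,13,cv); (19,14,cv); (19,15,cv)
step 2: rule r1; match: 0->16, 1->1, 2->13, 3->15; deleted nodes 16; deleted edges (16,1,cv); (16,13,cv); (16,15,cv); added nodes 20, 21, 22, 23, 24, 25, 26; added edges (23,1,cv); (23,20,cv); (23,22,cv); (24,13,cv); (24,20,cv); (24,21,cv); (25,15,cv); (25,21,cv); (25,22,cv); (26,20,cv); (26,21,cv); (26,22,cv); result: nodes: 0:V, 1:V, 3:V, 6:V, 8:V, 9:V, 10:T, 11:T, 13:V, 14:V, 15:V, 17:T, 18:T, 19:T, 20:V, 21:V, 22:V, 23:T, 24:T, 25:T, 26:T edges: (10,0,cv); (10,6,cv); (10,8,cvk); (10,9,cv); (11,1,cv); (11,3,cv); (11,3,cvk); (11,6,cv); (17,6,cv); (17,13,cv); (17,14,cv); (18,9,cv); (18,14,cv); (18,15,cv); (19,13,cv); (19,14,cv); (19,15,cv); (23,1,cv); (23,20,cv); (23,22,cv); (24,13,cv); (24,20,cv); (24,21,cv); (25,15,cv); (25,21,cv); (25,22,cv); (26,20,cv); (26,21,cv); (26,22,cv)
final:
nodes: 0:V, 1:V, 3:V, 6:V, 8:V, 9:V, 10:T, 11:T, 13:V, 14:V, 15:V, 17:T, 18:T, 19:T, 20:V, 21:V, 22:V, 23:T, 24:T, 25:T, 26:T
edges: (10,0,cv); (10,6,cv); (10,8,cvk); (10,9,cv); (11,1,cv); (11,3,cv); (11,3,cvk); (11,6,cv); (17,6,cv); (17,13,cv); (17,14,cv); (18,9,cv); (18,14,cv); (18,15,cv); (19,13,cv); (19,14,cv); (19,15,cv); (23,1,cv); (23,20,cv); (23,22,cv); (24,13,cv); (24,20,cv); (24,21,cv); (25,15,cv); (25,21,cv); (25,22,cv); (26,20,cv); (26,21,cv); (26,22,cv)


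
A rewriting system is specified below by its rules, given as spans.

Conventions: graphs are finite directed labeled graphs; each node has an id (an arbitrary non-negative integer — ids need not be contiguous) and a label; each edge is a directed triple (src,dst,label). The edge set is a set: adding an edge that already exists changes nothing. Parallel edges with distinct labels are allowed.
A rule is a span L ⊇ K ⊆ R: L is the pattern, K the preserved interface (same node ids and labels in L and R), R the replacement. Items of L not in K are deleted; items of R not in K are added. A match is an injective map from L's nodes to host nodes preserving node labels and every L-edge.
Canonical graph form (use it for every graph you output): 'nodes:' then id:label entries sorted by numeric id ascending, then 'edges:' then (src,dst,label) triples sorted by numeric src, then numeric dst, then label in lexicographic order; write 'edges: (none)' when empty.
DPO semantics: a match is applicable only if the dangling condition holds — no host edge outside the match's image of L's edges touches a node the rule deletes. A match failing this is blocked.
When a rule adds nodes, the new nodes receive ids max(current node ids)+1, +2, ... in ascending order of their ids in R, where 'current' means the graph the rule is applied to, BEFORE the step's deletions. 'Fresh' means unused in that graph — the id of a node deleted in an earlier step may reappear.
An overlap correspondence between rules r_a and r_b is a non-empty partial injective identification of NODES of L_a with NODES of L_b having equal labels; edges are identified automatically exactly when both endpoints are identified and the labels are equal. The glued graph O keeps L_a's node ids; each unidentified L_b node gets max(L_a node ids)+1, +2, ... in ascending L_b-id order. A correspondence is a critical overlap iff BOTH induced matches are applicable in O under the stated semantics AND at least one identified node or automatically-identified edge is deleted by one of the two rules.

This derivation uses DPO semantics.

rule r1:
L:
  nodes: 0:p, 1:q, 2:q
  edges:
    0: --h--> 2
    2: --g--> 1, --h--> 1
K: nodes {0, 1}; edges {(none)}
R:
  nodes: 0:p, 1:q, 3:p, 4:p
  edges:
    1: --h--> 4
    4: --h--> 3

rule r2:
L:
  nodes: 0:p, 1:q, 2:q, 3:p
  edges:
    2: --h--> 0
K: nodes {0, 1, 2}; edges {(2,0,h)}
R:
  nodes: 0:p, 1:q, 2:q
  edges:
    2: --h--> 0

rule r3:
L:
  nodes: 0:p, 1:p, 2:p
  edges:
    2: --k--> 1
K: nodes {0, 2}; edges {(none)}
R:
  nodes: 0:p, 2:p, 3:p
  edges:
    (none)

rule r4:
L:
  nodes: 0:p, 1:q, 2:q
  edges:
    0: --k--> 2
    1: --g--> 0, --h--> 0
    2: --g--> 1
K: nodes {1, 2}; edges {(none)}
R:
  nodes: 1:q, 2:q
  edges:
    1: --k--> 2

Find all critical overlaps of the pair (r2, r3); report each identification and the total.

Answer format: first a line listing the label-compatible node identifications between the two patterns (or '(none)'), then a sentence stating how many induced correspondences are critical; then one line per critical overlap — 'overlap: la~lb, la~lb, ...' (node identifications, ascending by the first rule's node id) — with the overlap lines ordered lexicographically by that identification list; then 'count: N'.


label-compatible node identifications between L(r2) and L(r3): 0~0, 0~1, 0~2, 3~0, 3~1, 3~2
2 of the induced correspondences are critical overlaps of r2 and r3.
overlap: 0~2, 3~0
overlap: 3~0
count: 2


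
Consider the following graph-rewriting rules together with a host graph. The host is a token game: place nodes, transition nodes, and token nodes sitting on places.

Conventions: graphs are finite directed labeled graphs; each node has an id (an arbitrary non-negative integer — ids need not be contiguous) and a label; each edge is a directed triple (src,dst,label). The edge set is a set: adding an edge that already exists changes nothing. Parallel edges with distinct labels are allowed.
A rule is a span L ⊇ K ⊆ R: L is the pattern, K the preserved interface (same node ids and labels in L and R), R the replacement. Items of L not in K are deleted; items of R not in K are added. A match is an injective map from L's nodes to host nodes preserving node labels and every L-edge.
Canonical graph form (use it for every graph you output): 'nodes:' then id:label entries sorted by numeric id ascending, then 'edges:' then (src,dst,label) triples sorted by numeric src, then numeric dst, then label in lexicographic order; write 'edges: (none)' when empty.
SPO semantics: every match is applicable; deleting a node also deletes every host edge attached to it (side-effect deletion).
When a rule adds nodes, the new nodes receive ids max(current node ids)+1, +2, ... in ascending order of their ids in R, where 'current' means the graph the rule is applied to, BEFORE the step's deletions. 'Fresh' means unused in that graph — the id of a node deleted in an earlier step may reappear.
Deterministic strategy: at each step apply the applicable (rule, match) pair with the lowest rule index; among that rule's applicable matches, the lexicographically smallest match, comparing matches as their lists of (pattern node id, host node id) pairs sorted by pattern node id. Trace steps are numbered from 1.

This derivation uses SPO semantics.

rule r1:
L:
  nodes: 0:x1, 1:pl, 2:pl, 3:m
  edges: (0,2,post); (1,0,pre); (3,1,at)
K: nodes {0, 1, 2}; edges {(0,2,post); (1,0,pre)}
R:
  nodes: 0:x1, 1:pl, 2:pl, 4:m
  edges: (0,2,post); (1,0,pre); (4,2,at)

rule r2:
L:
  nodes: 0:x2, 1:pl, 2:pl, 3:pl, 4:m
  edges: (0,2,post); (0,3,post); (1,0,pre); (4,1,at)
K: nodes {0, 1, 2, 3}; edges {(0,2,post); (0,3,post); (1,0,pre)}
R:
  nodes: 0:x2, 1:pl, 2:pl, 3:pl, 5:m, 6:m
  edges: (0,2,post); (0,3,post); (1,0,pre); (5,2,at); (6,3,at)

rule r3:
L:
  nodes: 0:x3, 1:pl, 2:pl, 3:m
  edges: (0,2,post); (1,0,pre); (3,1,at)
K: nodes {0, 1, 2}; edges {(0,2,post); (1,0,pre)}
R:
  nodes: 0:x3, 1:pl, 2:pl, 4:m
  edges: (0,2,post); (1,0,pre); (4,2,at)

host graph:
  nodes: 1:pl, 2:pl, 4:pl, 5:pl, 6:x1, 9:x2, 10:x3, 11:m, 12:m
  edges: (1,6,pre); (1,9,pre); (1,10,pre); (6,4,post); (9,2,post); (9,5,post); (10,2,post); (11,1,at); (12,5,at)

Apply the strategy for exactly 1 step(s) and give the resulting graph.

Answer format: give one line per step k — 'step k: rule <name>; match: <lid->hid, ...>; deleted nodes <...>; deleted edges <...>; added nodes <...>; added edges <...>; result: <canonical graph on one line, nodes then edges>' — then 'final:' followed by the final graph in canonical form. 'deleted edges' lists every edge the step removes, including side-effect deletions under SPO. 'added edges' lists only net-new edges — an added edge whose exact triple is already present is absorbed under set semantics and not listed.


step 1: rule r1; match: 0->6, 1->1, 2->4, 3->11; deleted nodes 11; deleted edges (11,1,at); added nodes 13; added edges (13,4,at); result: nodes: 1:pl, 2:pl, 4:pl, 5:pl, 6:x1, 9:x2, 10:x3, 12:m, 13:m edges: (1,6,pre); (1,9,pre); (1,10,pre); (6,4,post); (9,2,post); (9,5,post); (10,2,post); (12,5,at); (13,4,at)
final:
nodes: 1:pl, 2:pl, 4:pl, 5:pl, 6:x1, 9:x2, 10:x3, 12:m, 13:m
edges: (1,6,pre); (1,9,pre); (1,10,pre); (6,4,post); (9,2,post); (9,5,post); (10,2,post); (12,5,at); (13,4,at)


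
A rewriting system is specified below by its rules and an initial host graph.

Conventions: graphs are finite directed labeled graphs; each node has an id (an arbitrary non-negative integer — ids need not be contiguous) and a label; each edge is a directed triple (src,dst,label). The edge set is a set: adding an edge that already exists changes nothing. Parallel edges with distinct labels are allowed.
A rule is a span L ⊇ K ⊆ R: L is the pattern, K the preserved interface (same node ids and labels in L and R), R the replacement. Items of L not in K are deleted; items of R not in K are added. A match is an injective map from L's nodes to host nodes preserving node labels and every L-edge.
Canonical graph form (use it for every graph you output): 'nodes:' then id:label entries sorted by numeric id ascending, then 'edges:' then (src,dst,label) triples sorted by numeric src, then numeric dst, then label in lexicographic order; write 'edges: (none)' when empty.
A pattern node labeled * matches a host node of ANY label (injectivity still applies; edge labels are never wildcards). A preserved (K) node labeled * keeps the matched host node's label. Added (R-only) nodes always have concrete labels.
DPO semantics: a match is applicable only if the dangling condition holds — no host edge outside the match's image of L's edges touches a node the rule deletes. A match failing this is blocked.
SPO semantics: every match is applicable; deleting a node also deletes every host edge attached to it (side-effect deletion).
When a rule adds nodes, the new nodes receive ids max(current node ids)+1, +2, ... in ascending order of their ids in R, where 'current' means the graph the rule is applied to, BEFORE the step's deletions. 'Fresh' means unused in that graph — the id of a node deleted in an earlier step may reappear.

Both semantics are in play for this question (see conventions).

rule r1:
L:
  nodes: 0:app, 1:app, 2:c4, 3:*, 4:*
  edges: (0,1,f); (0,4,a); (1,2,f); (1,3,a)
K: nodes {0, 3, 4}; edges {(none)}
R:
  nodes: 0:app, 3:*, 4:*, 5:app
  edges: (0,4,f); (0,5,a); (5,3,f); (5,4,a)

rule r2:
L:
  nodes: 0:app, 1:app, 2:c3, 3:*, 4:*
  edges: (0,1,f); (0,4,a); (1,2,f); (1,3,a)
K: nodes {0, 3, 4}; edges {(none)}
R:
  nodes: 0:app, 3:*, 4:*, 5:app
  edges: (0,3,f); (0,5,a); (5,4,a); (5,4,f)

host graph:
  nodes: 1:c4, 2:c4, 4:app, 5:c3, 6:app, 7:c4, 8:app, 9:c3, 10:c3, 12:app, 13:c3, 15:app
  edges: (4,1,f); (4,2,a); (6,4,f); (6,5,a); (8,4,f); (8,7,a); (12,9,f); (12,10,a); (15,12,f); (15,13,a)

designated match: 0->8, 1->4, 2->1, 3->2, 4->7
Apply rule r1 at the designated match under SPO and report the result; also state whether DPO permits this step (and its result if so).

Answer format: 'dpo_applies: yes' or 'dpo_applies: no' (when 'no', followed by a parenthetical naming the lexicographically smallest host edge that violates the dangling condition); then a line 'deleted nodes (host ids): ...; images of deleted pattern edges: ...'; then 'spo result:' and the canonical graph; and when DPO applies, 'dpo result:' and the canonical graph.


dpo_applies: no
(the rule deletes node 4, which keeps host edge (6,4,f) outside the match image — the dangling condition fails, DPO blocks; SPO proceeds and side-deletes such edges)
deleted nodes (host ids): 1, 4; images of deleted pattern edges: (4,1,f); (4,2,a); (8,4,f); (8,7,a)
spo result:
nodes: 2:c4, 5:c3, 6:app, 7:c4, 8:app, 9:c3, 10:c3, 12:app, 13:c3, 15:app, 16:app
edges: (6,5,a); (8,7,f); (8,16,a); (12,9,f); (12,10,a); (15,12,f); (15,13,a); (16,2,f); (16,7,a)


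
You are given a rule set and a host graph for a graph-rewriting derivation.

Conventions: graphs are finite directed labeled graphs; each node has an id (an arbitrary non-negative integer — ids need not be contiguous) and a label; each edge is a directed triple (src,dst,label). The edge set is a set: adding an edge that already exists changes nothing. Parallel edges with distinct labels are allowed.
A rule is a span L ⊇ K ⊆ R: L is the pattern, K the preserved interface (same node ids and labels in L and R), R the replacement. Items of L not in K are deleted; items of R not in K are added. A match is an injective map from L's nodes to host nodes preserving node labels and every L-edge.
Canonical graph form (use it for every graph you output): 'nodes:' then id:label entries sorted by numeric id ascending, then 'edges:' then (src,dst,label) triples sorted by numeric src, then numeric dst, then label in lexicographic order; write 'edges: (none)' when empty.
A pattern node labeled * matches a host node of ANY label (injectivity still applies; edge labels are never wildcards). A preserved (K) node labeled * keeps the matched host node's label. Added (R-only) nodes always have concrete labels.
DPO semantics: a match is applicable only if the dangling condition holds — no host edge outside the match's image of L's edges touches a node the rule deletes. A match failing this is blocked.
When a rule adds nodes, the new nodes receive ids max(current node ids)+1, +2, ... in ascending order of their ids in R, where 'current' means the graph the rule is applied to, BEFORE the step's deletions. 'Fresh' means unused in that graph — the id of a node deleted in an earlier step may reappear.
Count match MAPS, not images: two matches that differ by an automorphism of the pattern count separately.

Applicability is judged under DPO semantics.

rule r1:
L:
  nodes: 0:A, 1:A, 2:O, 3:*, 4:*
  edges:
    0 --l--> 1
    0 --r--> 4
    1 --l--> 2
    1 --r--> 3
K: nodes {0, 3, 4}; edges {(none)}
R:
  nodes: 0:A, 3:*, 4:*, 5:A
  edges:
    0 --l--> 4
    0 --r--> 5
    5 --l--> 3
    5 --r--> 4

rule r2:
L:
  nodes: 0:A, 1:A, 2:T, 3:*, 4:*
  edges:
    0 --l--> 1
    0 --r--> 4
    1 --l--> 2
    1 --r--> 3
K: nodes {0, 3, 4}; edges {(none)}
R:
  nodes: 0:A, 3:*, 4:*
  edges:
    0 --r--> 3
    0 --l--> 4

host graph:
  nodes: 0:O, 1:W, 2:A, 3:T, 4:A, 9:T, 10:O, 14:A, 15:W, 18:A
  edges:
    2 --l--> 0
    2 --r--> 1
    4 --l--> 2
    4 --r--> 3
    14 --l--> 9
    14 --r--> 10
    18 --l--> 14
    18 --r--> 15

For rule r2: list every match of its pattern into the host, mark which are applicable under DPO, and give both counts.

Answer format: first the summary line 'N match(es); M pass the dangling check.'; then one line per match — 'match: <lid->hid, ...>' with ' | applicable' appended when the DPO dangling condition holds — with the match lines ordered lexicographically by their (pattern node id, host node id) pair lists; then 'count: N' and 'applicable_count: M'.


1 match(es); 1 pass the dangling check.
match: 0->18, 1->14, 2->9, 3->10, 4->15 | applicable
count: 1
applicable_count: 1
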